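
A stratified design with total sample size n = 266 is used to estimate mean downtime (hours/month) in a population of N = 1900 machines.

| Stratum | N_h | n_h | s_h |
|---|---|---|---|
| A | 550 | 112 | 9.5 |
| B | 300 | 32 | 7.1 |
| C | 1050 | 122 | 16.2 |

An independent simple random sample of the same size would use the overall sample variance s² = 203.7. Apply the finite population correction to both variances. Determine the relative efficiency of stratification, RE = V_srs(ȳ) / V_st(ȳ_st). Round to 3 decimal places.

V̂(ȳ_st) = Σ W_h² (1 − n_h/N_h) s_h²/n_h, with W_h = N_h/N and N = 1900:
  stratum A: (550/1900)²·(1 − 112/550)·9.5²/112 = 0.0537723
  stratum B: (300/1900)²·(1 − 32/300)·7.1²/32 = 0.0350845
  stratum C: (1050/1900)²·(1 − 122/1050)·16.2²/122 = 0.580631
V_st = 0.669488
V_srs = (1 − 266/1900)·203.7/266 = 0.658579
Relative efficiency = V_srs / V_st = 0.658579/0.669488 = 0.9837

RE ≈ 0.984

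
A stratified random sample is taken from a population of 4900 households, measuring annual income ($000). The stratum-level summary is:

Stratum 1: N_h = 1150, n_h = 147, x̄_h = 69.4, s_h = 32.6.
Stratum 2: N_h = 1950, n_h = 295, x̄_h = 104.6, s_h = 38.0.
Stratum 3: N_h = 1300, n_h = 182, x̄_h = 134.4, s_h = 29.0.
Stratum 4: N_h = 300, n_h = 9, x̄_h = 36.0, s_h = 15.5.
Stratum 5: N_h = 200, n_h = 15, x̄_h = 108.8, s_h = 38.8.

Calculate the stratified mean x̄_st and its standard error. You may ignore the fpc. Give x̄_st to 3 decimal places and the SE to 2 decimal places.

x̄_st ≈ 100.216, SE ≈ 1.33

x̄_st = Σ W_h x̄_h = (1150·69.4 + 1950·104.6 + 1300·134.4 + 300·36.0 + 200·108.8)/4900 = 100.21633
V̂(x̄_st) = Σ W_h² s_h²/n_h, with W_h = N_h/N and N = 4900:
  stratum 1: (1150/4900)²·32.6²/147 = 0.398218
  stratum 2: (1950/4900)²·38.0²/295 = 0.775215
  stratum 3: (1300/4900)²·29.0²/182 = 0.325251
  stratum 4: (300/4900)²·15.5²/9 = 0.100062
  stratum 5: (200/4900)²·38.8²/15 = 0.167201
V̂(x̄_st) = 1.76595
SE(x̄_st) = √1.76595 = 1.32889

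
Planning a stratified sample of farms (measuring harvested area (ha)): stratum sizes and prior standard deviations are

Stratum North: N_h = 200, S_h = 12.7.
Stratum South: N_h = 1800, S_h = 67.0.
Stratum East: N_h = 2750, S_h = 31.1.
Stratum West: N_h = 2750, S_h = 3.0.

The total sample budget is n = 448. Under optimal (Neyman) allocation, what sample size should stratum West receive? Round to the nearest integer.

Neyman allocation: n_h = n · N_h S_h / Σ N_i S_i, with n = 448.
  stratum North: N_h·S_h = 200·12.7 = 2540.00
  stratum South: N_h·S_h = 1800·67.0 = 120600.00
  stratum East: N_h·S_h = 2750·31.1 = 85525.00
  stratum West: N_h·S_h = 2750·3.0 = 8250.00
Σ N_h S_h = 216915.00
n for stratum West = 448·8250.00/216915.00 = 17.039 → 17

17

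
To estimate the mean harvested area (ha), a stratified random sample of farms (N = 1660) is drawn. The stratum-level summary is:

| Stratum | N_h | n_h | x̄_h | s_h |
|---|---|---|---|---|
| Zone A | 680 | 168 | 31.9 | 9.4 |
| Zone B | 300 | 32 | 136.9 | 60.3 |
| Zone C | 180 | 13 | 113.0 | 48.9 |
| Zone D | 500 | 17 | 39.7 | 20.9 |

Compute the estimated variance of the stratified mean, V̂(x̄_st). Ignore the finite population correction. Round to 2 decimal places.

V̂(x̄_st) = Σ W_h² s_h²/n_h, with W_h = N_h/N and N = 1660:
  stratum Zone A: (680/1660)²·9.4²/168 = 0.0882568
  stratum Zone B: (300/1660)²·60.3²/32 = 3.71117
  stratum Zone C: (180/1660)²·48.9²/13 = 2.16273
  stratum Zone D: (500/1660)²·20.9²/17 = 2.33114
V̂(x̄_st) = 8.2933

V̂(x̄_st) ≈ 8.29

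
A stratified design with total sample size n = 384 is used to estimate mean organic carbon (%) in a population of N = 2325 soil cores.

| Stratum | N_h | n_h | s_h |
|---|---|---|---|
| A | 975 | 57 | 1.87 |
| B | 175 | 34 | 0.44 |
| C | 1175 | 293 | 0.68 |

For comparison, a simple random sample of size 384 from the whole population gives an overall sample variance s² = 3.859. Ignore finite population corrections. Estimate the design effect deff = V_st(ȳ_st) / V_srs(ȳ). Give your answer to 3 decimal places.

V̂(ȳ_st) = Σ W_h² s_h²/n_h, with W_h = N_h/N and N = 2325:
  stratum A: (975/2325)²·1.87²/57 = 0.0107888
  stratum B: (175/2325)²·0.44²/34 = 3.22594e-05
  stratum C: (1175/2325)²·0.68²/293 = 0.00040307
V_st = 0.0112241
V_srs = s²/n = 3.859/384 = 0.0100495
deff = V_st / V_srs = 0.0112241/0.0100495 = 1.1169

deff ≈ 1.117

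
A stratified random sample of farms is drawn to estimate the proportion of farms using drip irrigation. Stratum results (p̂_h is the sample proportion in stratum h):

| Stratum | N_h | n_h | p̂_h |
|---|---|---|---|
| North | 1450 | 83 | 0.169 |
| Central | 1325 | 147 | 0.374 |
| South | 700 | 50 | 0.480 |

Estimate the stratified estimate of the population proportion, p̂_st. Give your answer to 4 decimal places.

N = 3475; stratum weights W_h = N_h/N.
p̂_st = Σ W_h p̂_h = (1450·0.169 + 1325·0.374 + 700·0.480)/3475 = 0.30981

p̂_st ≈ 0.3098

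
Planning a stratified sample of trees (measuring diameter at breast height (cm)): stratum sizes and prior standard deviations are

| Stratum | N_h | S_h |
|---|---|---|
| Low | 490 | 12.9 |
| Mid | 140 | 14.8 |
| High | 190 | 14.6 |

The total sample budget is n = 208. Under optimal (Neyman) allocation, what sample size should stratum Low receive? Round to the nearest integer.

118

Neyman allocation: n_h = n · N_h S_h / Σ N_i S_i, with n = 208.
  stratum Low: N_h·S_h = 490·12.9 = 6321.00
  stratum Mid: N_h·S_h = 140·14.8 = 2072.00
  stratum High: N_h·S_h = 190·14.6 = 2774.00
Σ N_h S_h = 11167.00
n for stratum Low = 208·6321.00/11167.00 = 117.737 → 118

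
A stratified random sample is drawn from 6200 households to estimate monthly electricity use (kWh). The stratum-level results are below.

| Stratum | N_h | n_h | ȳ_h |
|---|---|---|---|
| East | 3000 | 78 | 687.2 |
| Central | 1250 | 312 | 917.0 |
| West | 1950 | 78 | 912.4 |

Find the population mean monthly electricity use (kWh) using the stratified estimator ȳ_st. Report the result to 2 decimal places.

ȳ_st ≈ 804.36

N = Σ N_h = 6200. Stratum weights W_h = N_h/N.
ȳ_st = (3000·687.2 + 1250·917.0 + 1950·912.4) / 6200 = 804.3597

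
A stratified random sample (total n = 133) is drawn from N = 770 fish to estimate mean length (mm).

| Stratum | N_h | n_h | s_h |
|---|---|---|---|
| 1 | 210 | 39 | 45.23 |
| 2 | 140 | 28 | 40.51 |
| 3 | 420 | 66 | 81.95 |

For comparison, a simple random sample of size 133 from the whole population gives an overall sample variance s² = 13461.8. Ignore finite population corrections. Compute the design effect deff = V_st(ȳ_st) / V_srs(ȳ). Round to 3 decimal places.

deff ≈ 0.357

V̂(ȳ_st) = Σ W_h² s_h²/n_h, with W_h = N_h/N and N = 770:
  stratum 1: (210/770)²·45.23²/39 = 3.90163
  stratum 2: (140/770)²·40.51²/28 = 1.9375
  stratum 3: (420/770)²·81.95²/66 = 30.2741
V_st = 36.1132
V_srs = s²/n = 13461.8/133 = 101.217
deff = V_st / V_srs = 36.1132/101.217 = 0.3568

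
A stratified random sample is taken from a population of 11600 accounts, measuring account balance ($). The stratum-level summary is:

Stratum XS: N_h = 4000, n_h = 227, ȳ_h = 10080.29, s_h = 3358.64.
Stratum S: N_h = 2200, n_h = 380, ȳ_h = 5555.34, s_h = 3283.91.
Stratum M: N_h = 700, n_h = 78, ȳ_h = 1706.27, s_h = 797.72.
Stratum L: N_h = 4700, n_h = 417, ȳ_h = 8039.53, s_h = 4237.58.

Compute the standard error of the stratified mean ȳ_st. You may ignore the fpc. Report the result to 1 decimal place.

SE(ȳ_st) ≈ 118.4

V̂(ȳ_st) = Σ W_h² s_h²/n_h, with W_h = N_h/N and N = 11600:
  stratum XS: (4000/11600)²·3358.64²/227 = 5908.88
  stratum S: (2200/11600)²·3283.91²/380 = 1020.77
  stratum M: (700/11600)²·797.72²/78 = 29.7089
  stratum L: (4700/11600)²·4237.58²/417 = 7069.35
V̂(ȳ_st) = 14028.7
SE(ȳ_st) = √14028.7 = 118.443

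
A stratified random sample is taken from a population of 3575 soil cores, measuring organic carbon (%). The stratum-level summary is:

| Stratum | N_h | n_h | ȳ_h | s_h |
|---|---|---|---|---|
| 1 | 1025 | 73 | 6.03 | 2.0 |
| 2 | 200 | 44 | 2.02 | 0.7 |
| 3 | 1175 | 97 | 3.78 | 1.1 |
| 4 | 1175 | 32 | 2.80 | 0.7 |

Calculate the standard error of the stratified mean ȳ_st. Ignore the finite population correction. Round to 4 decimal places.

SE(ȳ_st) ≈ 0.0868

V̂(ȳ_st) = Σ W_h² s_h²/n_h, with W_h = N_h/N and N = 3575:
  stratum 1: (1025/3575)²·2.0²/73 = 0.00450436
  stratum 2: (200/3575)²·0.7²/44 = 3.48539e-05
  stratum 3: (1175/3575)²·1.1²/97 = 0.00134753
  stratum 4: (1175/3575)²·0.7²/32 = 0.00165413
V̂(ȳ_st) = 0.00754087
SE(ȳ_st) = √0.00754087 = 0.0868382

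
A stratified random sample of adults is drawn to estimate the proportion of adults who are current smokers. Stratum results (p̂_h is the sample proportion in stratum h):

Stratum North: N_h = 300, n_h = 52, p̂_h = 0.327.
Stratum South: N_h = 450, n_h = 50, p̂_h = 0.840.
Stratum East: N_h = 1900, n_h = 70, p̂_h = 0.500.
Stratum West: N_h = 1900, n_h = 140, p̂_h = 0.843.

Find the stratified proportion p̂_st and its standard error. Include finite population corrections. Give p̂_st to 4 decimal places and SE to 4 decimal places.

p̂_st ≈ 0.6655, SE ≈ 0.0283

N = 4550; stratum weights W_h = N_h/N.
p̂_st = Σ W_h p̂_h = (300·0.327 + 450·0.840 + 1900·0.500 + 1900·0.843)/4550 = 0.66545
V̂(p̂_st) = Σ W_h² (1 − n_h/N_h) p̂_h(1−p̂_h)/(n_h−1):
  stratum North: (300/4550)²·(1 − 52/300)·0.327·0.673/51 = 1.55075e-05
  stratum South: (450/4550)²·(1 − 50/450)·0.840·0.160/49 = 2.38481e-05
  stratum East: (1900/4550)²·(1 − 70/1900)·0.500·0.500/69 = 0.000608517
  stratum West: (1900/4550)²·(1 − 140/1900)·0.843·0.157/139 = 0.0001538
V̂(p̂_st) = 0.000801673; SE = √V̂ = 0.0283138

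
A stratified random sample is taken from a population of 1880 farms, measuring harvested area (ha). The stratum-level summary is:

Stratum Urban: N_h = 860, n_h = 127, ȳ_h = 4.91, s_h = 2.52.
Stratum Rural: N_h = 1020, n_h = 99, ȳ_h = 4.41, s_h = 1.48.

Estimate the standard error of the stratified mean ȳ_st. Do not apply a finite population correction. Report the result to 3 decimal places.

V̂(ȳ_st) = Σ W_h² s_h²/n_h, with W_h = N_h/N and N = 1880:
  stratum Urban: (860/1880)²·2.52²/127 = 0.0104635
  stratum Rural: (1020/1880)²·1.48²/99 = 0.00651288
V̂(ȳ_st) = 0.0169764
SE(ȳ_st) = √0.0169764 = 0.130294

SE(ȳ_st) ≈ 0.130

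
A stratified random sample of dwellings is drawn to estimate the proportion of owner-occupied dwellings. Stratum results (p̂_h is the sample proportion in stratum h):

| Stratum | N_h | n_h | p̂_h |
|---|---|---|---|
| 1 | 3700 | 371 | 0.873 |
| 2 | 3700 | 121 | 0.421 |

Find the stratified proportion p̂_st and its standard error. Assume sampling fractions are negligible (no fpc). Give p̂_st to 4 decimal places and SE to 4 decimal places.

p̂_st ≈ 0.6470, SE ≈ 0.0241

N = 7400; stratum weights W_h = N_h/N.
p̂_st = Σ W_h p̂_h = (3700·0.873 + 3700·0.421)/7400 = 0.64700
V̂(p̂_st) = Σ W_h² p̂_h(1−p̂_h)/(n_h−1):
  stratum 1: (3700/7400)²·0.873·0.127/370 = 7.49128e-05
  stratum 2: (3700/7400)²·0.421·0.579/120 = 0.000507831
V̂(p̂_st) = 0.000582744; SE = √V̂ = 0.0241401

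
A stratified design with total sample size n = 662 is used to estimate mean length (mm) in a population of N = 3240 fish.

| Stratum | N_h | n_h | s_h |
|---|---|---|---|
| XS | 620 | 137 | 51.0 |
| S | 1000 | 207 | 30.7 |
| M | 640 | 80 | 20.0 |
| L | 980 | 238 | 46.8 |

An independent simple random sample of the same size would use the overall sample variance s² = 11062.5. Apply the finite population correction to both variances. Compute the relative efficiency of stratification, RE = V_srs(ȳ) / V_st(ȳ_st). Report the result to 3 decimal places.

RE ≈ 7.850

V̂(ȳ_st) = Σ W_h² (1 − n_h/N_h) s_h²/n_h, with W_h = N_h/N and N = 3240:
  stratum XS: (620/3240)²·(1 − 137/620)·51.0²/137 = 0.541587
  stratum S: (1000/3240)²·(1 − 207/1000)·30.7²/207 = 0.343945
  stratum M: (640/3240)²·(1 − 80/640)·20.0²/80 = 0.170706
  stratum L: (980/3240)²·(1 − 238/980)·46.8²/238 = 0.637463
V_st = 1.6937
V_srs = (1 − 662/3240)·11062.5/662 = 13.2964
Relative efficiency = V_srs / V_st = 13.2964/1.6937 = 7.8505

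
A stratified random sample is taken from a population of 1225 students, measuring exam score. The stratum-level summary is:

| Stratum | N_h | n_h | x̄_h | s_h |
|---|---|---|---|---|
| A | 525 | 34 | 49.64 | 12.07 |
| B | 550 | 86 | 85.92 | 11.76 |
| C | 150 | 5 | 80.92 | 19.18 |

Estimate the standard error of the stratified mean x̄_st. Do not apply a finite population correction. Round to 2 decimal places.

SE(x̄_st) ≈ 1.49

V̂(x̄_st) = Σ W_h² s_h²/n_h, with W_h = N_h/N and N = 1225:
  stratum A: (525/1225)²·12.07²/34 = 0.787013
  stratum B: (550/1225)²·11.76²/86 = 0.324167
  stratum C: (150/1225)²·19.18²/5 = 1.10316
V̂(x̄_st) = 2.21434
SE(x̄_st) = √2.21434 = 1.48807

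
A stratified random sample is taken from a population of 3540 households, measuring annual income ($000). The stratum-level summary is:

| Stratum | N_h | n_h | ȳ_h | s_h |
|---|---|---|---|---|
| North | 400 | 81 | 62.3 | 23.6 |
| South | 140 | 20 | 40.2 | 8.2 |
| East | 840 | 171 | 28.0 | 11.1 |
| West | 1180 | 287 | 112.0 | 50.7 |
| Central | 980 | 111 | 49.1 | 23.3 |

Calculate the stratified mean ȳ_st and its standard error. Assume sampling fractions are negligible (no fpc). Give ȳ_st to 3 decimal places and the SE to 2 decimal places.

ȳ_st ≈ 66.199, SE ≈ 1.23

ȳ_st = Σ W_h ȳ_h = (400·62.3 + 140·40.2 + 840·28.0 + 1180·112.0 + 980·49.1)/3540 = 66.19944
V̂(ȳ_st) = Σ W_h² s_h²/n_h, with W_h = N_h/N and N = 3540:
  stratum North: (400/3540)²·23.6²/81 = 0.0877915
  stratum South: (140/3540)²·8.2²/20 = 0.00525832
  stratum East: (840/3540)²·11.1²/171 = 0.0405697
  stratum West: (1180/3540)²·50.7²/287 = 0.995157
  stratum Central: (980/3540)²·23.3²/111 = 0.37483
V̂(ȳ_st) = 1.50361
SE(ȳ_st) = √1.50361 = 1.22622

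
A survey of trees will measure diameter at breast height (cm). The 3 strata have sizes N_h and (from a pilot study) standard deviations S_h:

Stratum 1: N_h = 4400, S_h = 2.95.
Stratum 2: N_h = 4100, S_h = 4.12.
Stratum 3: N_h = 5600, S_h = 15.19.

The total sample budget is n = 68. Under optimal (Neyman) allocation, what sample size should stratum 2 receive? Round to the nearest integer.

10

Neyman allocation: n_h = n · N_h S_h / Σ N_i S_i, with n = 68.
  stratum 1: N_h·S_h = 4400·2.95 = 12980.00
  stratum 2: N_h·S_h = 4100·4.12 = 16892.00
  stratum 3: N_h·S_h = 5600·15.19 = 85064.00
Σ N_h S_h = 114936.00
n for stratum 2 = 68·16892.00/114936.00 = 9.994 → 10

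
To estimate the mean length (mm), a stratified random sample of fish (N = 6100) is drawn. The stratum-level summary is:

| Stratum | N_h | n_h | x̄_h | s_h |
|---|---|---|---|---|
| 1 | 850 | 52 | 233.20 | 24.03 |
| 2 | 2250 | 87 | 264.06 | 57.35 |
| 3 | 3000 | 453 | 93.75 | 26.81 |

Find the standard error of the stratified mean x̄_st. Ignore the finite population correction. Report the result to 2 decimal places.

SE(x̄_st) ≈ 2.40

V̂(x̄_st) = Σ W_h² s_h²/n_h, with W_h = N_h/N and N = 6100:
  stratum 1: (850/6100)²·24.03²/52 = 0.215617
  stratum 2: (2250/6100)²·57.35²/87 = 5.14343
  stratum 3: (3000/6100)²·26.81²/453 = 0.383776
V̂(x̄_st) = 5.74282
SE(x̄_st) = √5.74282 = 2.39642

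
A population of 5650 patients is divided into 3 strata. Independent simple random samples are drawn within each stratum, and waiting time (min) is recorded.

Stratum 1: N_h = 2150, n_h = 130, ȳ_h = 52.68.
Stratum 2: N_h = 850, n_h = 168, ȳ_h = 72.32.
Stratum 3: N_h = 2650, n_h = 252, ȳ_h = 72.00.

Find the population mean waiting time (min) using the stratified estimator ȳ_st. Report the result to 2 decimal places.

N = Σ N_h = 5650. Stratum weights W_h = N_h/N.
ȳ_st = (2150·52.68 + 850·72.32 + 2650·72.00) / 5650 = 64.6963

ȳ_st ≈ 64.70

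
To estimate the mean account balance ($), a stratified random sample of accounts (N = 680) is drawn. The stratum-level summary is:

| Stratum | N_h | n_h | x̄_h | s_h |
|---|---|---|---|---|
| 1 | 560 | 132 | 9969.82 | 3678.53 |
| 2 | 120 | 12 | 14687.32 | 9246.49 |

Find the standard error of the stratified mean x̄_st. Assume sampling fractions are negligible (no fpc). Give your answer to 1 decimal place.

SE(x̄_st) ≈ 539.8

V̂(x̄_st) = Σ W_h² s_h²/n_h, with W_h = N_h/N and N = 680:
  stratum 1: (560/680)²·3678.53²/132 = 69523.7
  stratum 2: (120/680)²·9246.49²/12 = 221880
V̂(x̄_st) = 291403
SE(x̄_st) = √291403 = 539.818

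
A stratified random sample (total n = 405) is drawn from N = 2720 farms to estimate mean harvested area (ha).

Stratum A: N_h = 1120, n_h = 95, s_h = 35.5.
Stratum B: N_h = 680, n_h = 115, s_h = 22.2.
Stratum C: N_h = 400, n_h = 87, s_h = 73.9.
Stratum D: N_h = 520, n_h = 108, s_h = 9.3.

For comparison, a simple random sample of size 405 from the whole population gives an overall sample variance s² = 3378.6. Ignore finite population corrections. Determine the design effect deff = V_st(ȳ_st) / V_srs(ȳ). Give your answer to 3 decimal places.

V̂(ȳ_st) = Σ W_h² s_h²/n_h, with W_h = N_h/N and N = 2720:
  stratum A: (1120/2720)²·35.5²/95 = 2.24922
  stratum B: (680/2720)²·22.2²/115 = 0.267848
  stratum C: (400/2720)²·73.9²/87 = 1.35754
  stratum D: (520/2720)²·9.3²/108 = 0.0292692
V_st = 3.90387
V_srs = s²/n = 3378.6/405 = 8.34222
deff = V_st / V_srs = 3.90387/8.34222 = 0.4680

deff ≈ 0.468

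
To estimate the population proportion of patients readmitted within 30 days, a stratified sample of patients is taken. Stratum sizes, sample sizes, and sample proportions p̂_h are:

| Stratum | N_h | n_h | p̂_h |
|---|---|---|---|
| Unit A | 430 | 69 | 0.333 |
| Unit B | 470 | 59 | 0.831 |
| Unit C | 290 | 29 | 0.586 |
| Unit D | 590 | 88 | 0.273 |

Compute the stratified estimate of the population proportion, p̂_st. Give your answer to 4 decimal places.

p̂_st ≈ 0.4858

N = 1780; stratum weights W_h = N_h/N.
p̂_st = Σ W_h p̂_h = (430·0.333 + 470·0.831 + 290·0.586 + 590·0.273)/1780 = 0.48583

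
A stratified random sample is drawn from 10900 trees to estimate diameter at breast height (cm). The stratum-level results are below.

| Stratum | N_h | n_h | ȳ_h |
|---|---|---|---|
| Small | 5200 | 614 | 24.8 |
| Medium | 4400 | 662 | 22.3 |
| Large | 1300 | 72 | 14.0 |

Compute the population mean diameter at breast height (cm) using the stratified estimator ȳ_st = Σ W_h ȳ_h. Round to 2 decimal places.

ȳ_st ≈ 22.50

N = Σ N_h = 10900. Stratum weights W_h = N_h/N.
ȳ_st = (5200·24.8 + 4400·22.3 + 1300·14.0) / 10900 = 22.5028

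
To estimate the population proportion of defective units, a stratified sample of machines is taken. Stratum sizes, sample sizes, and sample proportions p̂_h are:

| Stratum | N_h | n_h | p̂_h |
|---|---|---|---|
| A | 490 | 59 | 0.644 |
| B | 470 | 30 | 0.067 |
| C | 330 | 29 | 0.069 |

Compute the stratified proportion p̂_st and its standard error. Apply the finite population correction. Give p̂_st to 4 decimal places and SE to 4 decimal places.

p̂_st ≈ 0.2867, SE ≈ 0.0301

N = 1290; stratum weights W_h = N_h/N.
p̂_st = Σ W_h p̂_h = (490·0.644 + 470·0.067 + 330·0.069)/1290 = 0.28668
V̂(p̂_st) = Σ W_h² (1 − n_h/N_h) p̂_h(1−p̂_h)/(n_h−1):
  stratum A: (490/1290)²·(1 − 59/490)·0.644·0.356/58 = 0.000501651
  stratum B: (470/1290)²·(1 − 30/470)·0.067·0.933/29 = 0.000267873
  stratum C: (330/1290)²·(1 − 29/330)·0.069·0.931/28 = 0.000136944
V̂(p̂_st) = 0.000906468; SE = √V̂ = 0.0301076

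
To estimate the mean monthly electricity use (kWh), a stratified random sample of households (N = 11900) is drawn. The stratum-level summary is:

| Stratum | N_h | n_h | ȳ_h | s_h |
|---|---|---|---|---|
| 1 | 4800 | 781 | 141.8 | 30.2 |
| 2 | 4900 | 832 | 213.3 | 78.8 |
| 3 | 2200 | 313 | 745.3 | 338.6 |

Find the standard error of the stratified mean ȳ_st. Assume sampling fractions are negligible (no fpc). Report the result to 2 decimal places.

SE(ȳ_st) ≈ 3.74

V̂(ȳ_st) = Σ W_h² s_h²/n_h, with W_h = N_h/N and N = 11900:
  stratum 1: (4800/11900)²·30.2²/781 = 0.189999
  stratum 2: (4900/11900)²·78.8²/832 = 1.2654
  stratum 3: (2200/11900)²·338.6²/313 = 12.5193
V̂(ȳ_st) = 13.9747
SE(ȳ_st) = √13.9747 = 3.73828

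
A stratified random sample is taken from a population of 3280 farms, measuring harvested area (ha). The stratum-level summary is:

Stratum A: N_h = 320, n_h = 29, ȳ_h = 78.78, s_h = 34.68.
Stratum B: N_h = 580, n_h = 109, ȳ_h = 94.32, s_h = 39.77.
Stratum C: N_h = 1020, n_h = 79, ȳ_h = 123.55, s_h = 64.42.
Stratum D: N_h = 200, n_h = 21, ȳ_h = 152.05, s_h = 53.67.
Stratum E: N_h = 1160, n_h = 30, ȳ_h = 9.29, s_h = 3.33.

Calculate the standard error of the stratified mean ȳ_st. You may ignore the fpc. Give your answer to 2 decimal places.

SE(ȳ_st) ≈ 2.55

V̂(ȳ_st) = Σ W_h² s_h²/n_h, with W_h = N_h/N and N = 3280:
  stratum A: (320/3280)²·34.68²/29 = 0.394741
  stratum B: (580/3280)²·39.77²/109 = 0.453725
  stratum C: (1020/3280)²·64.42²/79 = 5.08004
  stratum D: (200/3280)²·53.67²/21 = 0.509984
  stratum E: (1160/3280)²·3.33²/30 = 0.0462312
V̂(ȳ_st) = 6.48472
SE(ȳ_st) = √6.48472 = 2.54651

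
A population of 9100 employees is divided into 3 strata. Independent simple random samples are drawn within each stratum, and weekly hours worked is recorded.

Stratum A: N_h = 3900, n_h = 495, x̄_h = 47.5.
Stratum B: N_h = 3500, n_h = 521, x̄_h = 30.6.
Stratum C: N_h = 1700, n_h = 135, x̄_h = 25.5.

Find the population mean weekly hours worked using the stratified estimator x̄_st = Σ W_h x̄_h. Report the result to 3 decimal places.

x̄_st ≈ 36.890

N = Σ N_h = 9100. Stratum weights W_h = N_h/N.
x̄_st = (3900·47.5 + 3500·30.6 + 1700·25.5) / 9100 = 36.89011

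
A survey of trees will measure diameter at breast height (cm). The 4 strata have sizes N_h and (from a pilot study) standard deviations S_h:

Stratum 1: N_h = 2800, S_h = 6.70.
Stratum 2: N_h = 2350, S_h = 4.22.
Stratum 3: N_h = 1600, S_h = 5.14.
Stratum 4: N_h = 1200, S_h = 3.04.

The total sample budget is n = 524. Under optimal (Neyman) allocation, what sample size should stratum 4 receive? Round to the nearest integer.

Neyman allocation: n_h = n · N_h S_h / Σ N_i S_i, with n = 524.
  stratum 1: N_h·S_h = 2800·6.70 = 18760.00
  stratum 2: N_h·S_h = 2350·4.22 = 9917.00
  stratum 3: N_h·S_h = 1600·5.14 = 8224.00
  stratum 4: N_h·S_h = 1200·3.04 = 3648.00
Σ N_h S_h = 40549.00
n for stratum 4 = 524·3648.00/40549.00 = 47.142 → 47

47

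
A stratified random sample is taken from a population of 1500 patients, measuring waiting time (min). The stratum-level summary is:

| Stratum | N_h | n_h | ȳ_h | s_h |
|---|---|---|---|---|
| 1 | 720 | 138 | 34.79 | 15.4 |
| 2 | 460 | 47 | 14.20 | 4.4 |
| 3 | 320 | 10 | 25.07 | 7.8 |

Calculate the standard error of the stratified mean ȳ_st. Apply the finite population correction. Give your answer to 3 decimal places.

V̂(ȳ_st) = Σ W_h² (1 − n_h/N_h) s_h²/n_h, with W_h = N_h/N and N = 1500:
  stratum 1: (720/1500)²·(1 − 138/720)·15.4²/138 = 0.320063
  stratum 2: (460/1500)²·(1 − 47/460)·4.4²/47 = 0.0347803
  stratum 3: (320/1500)²·(1 − 10/320)·7.8²/10 = 0.268237
V̂(ȳ_st) = 0.62308
SE(ȳ_st) = √0.62308 = 0.789354

SE(ȳ_st) ≈ 0.789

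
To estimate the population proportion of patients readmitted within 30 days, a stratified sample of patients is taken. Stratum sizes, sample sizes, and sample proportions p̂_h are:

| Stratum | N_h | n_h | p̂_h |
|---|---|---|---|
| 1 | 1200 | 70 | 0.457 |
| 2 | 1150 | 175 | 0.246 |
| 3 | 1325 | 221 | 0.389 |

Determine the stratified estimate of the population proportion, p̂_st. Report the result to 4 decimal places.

p̂_st ≈ 0.3665

N = 3675; stratum weights W_h = N_h/N.
p̂_st = Σ W_h p̂_h = (1200·0.457 + 1150·0.246 + 1325·0.389)/3675 = 0.36646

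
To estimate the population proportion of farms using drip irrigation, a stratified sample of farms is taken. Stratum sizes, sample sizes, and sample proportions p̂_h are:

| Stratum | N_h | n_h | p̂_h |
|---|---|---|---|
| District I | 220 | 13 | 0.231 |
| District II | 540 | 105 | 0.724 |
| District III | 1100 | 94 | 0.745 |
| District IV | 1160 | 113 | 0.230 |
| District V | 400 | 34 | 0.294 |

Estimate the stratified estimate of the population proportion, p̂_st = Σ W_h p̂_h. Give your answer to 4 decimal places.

p̂_st ≈ 0.4812

N = 3420; stratum weights W_h = N_h/N.
p̂_st = Σ W_h p̂_h = (220·0.231 + 540·0.724 + 1100·0.745 + 1160·0.230 + 400·0.294)/3420 = 0.48119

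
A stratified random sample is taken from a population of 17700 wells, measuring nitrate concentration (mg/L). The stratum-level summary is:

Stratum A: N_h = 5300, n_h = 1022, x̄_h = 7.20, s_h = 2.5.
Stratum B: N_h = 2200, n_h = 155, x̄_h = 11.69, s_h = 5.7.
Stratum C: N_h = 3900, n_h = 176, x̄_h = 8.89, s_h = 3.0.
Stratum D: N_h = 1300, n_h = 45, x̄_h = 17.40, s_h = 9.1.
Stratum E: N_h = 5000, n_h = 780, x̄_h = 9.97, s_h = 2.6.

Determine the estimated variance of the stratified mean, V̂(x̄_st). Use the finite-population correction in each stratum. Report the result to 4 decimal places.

V̂(x̄_st) = Σ W_h² (1 − n_h/N_h) s_h²/n_h, with W_h = N_h/N and N = 17700:
  stratum A: (5300/17700)²·(1 − 1022/5300)·2.5²/1022 = 0.000442588
  stratum B: (2200/17700)²·(1 − 155/2200)·5.7²/155 = 0.00301015
  stratum C: (3900/17700)²·(1 − 176/3900)·3.0²/176 = 0.0023706
  stratum D: (1300/17700)²·(1 − 45/1300)·9.1²/45 = 0.00958321
  stratum E: (5000/17700)²·(1 − 780/5000)·2.6²/780 = 0.000583698
V̂(x̄_st) = 0.0159902

V̂(x̄_st) ≈ 0.0160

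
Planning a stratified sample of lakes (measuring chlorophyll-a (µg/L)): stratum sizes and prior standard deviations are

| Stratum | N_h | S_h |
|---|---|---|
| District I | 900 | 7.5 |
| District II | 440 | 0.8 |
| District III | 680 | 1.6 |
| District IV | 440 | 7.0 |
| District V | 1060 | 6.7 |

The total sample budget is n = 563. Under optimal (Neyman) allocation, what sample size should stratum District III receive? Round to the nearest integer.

Neyman allocation: n_h = n · N_h S_h / Σ N_i S_i, with n = 563.
  stratum District I: N_h·S_h = 900·7.5 = 6750.00
  stratum District II: N_h·S_h = 440·0.8 = 352.00
  stratum District III: N_h·S_h = 680·1.6 = 1088.00
  stratum District IV: N_h·S_h = 440·7.0 = 3080.00
  stratum District V: N_h·S_h = 1060·6.7 = 7102.00
Σ N_h S_h = 18372.00
n for stratum District III = 563·1088.00/18372.00 = 33.341 → 33

33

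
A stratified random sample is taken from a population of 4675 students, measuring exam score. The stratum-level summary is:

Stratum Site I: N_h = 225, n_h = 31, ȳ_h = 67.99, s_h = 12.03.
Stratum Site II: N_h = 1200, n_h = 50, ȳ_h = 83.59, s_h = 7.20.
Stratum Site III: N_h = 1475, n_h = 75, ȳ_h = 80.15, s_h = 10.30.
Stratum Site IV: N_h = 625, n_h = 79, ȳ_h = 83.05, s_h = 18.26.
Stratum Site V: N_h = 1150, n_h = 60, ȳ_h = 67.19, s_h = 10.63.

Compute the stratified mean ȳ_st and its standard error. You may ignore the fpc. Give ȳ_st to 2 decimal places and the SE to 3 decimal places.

ȳ_st = Σ W_h ȳ_h = (225·67.99 + 1200·83.59 + 1475·80.15 + 625·83.05 + 1150·67.19)/4675 = 77.64743
V̂(ȳ_st) = Σ W_h² s_h²/n_h, with W_h = N_h/N and N = 4675:
  stratum Site I: (225/4675)²·12.03²/31 = 0.0108136
  stratum Site II: (1200/4675)²·7.20²/50 = 0.0683116
  stratum Site III: (1475/4675)²·10.30²/75 = 0.14081
  stratum Site IV: (625/4675)²·18.26²/79 = 0.0754347
  stratum Site V: (1150/4675)²·10.63²/60 = 0.113959
V̂(ȳ_st) = 0.409329
SE(ȳ_st) = √0.409329 = 0.639788

ȳ_st ≈ 77.65, SE ≈ 0.640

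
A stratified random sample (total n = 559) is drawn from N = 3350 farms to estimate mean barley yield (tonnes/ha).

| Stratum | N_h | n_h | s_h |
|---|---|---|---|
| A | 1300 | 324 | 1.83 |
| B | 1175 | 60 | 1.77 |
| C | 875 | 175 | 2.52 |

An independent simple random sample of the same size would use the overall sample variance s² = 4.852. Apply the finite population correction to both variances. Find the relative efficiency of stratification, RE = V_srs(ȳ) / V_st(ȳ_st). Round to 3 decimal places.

V̂(ȳ_st) = Σ W_h² (1 − n_h/N_h) s_h²/n_h, with W_h = N_h/N and N = 3350:
  stratum A: (1300/3350)²·(1 − 324/1300)·1.83²/324 = 0.00116859
  stratum B: (1175/3350)²·(1 − 60/1175)·1.77²/60 = 0.00609563
  stratum C: (875/3350)²·(1 − 175/875)·2.52²/175 = 0.00198052
V_st = 0.00924473
V_srs = (1 − 559/3350)·4.852/559 = 0.00723143
Relative efficiency = V_srs / V_st = 0.00723143/0.00924473 = 0.7822

RE ≈ 0.782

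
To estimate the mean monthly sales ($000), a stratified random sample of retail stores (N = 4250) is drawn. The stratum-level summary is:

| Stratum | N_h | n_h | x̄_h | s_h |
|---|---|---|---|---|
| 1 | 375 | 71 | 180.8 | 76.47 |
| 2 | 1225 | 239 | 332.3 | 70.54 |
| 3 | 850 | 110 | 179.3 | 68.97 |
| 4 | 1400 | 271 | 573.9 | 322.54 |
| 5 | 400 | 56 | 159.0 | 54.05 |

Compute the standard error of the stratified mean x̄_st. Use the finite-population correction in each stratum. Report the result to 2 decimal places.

V̂(x̄_st) = Σ W_h² (1 − n_h/N_h) s_h²/n_h, with W_h = N_h/N and N = 4250:
  stratum 1: (375/4250)²·(1 − 71/375)·76.47²/71 = 0.519817
  stratum 2: (1225/4250)²·(1 − 239/1225)·70.54²/239 = 1.39222
  stratum 3: (850/4250)²·(1 − 110/850)·68.97²/110 = 1.50592
  stratum 4: (1400/4250)²·(1 − 271/1400)·322.54²/271 = 33.5925
  stratum 5: (400/4250)²·(1 − 56/400)·54.05²/56 = 0.397415
V̂(x̄_st) = 37.4078
SE(x̄_st) = √37.4078 = 6.1162

SE(x̄_st) ≈ 6.12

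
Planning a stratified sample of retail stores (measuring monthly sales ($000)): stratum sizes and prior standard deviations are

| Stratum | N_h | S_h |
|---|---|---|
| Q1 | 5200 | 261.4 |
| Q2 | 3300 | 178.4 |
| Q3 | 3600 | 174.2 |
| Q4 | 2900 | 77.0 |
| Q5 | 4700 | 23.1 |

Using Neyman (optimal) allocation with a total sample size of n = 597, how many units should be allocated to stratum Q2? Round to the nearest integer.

Neyman allocation: n_h = n · N_h S_h / Σ N_i S_i, with n = 597.
  stratum Q1: N_h·S_h = 5200·261.4 = 1359280.00
  stratum Q2: N_h·S_h = 3300·178.4 = 588720.00
  stratum Q3: N_h·S_h = 3600·174.2 = 627120.00
  stratum Q4: N_h·S_h = 2900·77.0 = 223300.00
  stratum Q5: N_h·S_h = 4700·23.1 = 108570.00
Σ N_h S_h = 2906990.00
n for stratum Q2 = 597·588720.00/2906990.00 = 120.904 → 121

121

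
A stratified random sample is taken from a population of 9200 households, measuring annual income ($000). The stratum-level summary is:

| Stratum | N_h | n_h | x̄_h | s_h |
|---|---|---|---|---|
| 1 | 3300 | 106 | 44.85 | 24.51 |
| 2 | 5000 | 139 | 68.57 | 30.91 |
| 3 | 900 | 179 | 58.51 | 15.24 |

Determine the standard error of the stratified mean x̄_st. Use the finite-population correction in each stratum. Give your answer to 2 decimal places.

V̂(x̄_st) = Σ W_h² (1 − n_h/N_h) s_h²/n_h, with W_h = N_h/N and N = 9200:
  stratum 1: (3300/9200)²·(1 − 106/3300)·24.51²/106 = 0.705755
  stratum 2: (5000/9200)²·(1 − 139/5000)·30.91²/139 = 1.9738
  stratum 3: (900/9200)²·(1 − 179/900)·15.24²/179 = 0.00994762
V̂(x̄_st) = 2.6895
SE(x̄_st) = √2.6895 = 1.63997

SE(x̄_st) ≈ 1.64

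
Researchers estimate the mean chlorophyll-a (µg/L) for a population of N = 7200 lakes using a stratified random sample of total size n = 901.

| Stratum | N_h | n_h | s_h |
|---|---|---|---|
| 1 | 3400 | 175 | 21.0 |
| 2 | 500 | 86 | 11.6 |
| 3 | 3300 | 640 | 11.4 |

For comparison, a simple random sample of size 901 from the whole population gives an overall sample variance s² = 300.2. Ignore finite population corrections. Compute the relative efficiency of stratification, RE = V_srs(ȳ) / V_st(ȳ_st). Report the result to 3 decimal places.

V̂(ȳ_st) = Σ W_h² s_h²/n_h, with W_h = N_h/N and N = 7200:
  stratum 1: (3400/7200)²·21.0²/175 = 0.561944
  stratum 2: (500/7200)²·11.6²/86 = 0.00754558
  stratum 3: (3300/7200)²·11.4²/640 = 0.0426572
V_st = 0.612147
V_srs = s²/n = 300.2/901 = 0.333185
Relative efficiency = V_srs / V_st = 0.333185/0.612147 = 0.5443

RE ≈ 0.544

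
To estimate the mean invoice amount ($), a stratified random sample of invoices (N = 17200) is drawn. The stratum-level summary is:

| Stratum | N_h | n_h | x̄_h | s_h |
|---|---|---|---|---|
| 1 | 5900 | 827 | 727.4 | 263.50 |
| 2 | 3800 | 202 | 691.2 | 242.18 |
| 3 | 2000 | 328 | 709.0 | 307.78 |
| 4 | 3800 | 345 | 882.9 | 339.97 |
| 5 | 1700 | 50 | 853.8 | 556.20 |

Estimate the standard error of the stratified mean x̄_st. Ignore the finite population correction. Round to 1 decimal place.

V̂(x̄_st) = Σ W_h² s_h²/n_h, with W_h = N_h/N and N = 17200:
  stratum 1: (5900/17200)²·263.50²/827 = 9.87877
  stratum 2: (3800/17200)²·242.18²/202 = 14.1721
  stratum 3: (2000/17200)²·307.78²/328 = 3.9049
  stratum 4: (3800/17200)²·339.97²/345 = 16.3521
  stratum 5: (1700/17200)²·556.20²/50 = 60.4412
V̂(x̄_st) = 104.749
SE(x̄_st) = √104.749 = 10.2347

SE(x̄_st) ≈ 10.2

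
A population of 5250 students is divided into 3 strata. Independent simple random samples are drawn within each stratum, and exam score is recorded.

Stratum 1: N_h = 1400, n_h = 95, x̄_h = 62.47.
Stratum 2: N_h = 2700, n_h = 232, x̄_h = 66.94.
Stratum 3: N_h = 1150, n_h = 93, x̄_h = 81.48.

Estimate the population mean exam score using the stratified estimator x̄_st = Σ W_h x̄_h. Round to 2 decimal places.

x̄_st ≈ 68.93

N = Σ N_h = 5250. Stratum weights W_h = N_h/N.
x̄_st = (1400·62.47 + 2700·66.94 + 1150·81.48) / 5250 = 68.9330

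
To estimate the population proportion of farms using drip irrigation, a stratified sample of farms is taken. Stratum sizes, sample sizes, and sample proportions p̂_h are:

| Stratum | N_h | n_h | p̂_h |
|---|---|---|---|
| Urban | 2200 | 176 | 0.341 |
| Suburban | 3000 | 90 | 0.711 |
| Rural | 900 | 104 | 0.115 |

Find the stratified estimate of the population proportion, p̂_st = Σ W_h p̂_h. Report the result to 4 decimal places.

p̂_st ≈ 0.4896

N = 6100; stratum weights W_h = N_h/N.
p̂_st = Σ W_h p̂_h = (2200·0.341 + 3000·0.711 + 900·0.115)/6100 = 0.48962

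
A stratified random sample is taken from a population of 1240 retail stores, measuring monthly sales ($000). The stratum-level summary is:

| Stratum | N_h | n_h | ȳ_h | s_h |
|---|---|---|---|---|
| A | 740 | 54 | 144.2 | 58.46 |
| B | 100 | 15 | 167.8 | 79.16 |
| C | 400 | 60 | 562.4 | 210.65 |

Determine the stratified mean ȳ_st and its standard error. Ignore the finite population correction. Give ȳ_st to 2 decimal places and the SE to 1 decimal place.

ȳ_st ≈ 281.01, SE ≈ 10.1

ȳ_st = Σ W_h ȳ_h = (740·144.2 + 100·167.8 + 400·562.4)/1240 = 281.00645
V̂(ȳ_st) = Σ W_h² s_h²/n_h, with W_h = N_h/N and N = 1240:
  stratum A: (740/1240)²·58.46²/54 = 22.5395
  stratum B: (100/1240)²·79.16²/15 = 2.71692
  stratum C: (400/1240)²·210.65²/60 = 76.957
V̂(ȳ_st) = 102.213
SE(ȳ_st) = √102.213 = 10.1101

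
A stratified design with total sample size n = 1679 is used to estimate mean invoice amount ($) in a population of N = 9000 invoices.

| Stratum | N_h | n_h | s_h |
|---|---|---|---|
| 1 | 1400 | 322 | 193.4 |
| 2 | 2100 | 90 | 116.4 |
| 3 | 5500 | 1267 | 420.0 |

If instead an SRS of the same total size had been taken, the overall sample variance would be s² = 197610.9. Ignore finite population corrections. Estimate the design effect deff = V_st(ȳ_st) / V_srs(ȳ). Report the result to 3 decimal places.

V̂(ȳ_st) = Σ W_h² s_h²/n_h, with W_h = N_h/N and N = 9000:
  stratum 1: (1400/9000)²·193.4²/322 = 2.81079
  stratum 2: (2100/9000)²·116.4²/90 = 8.19628
  stratum 3: (5500/9000)²·420.0²/1267 = 51.9951
V_st = 63.0022
V_srs = s²/n = 197610.9/1679 = 117.696
deff = V_st / V_srs = 63.0022/117.696 = 0.5353

deff ≈ 0.535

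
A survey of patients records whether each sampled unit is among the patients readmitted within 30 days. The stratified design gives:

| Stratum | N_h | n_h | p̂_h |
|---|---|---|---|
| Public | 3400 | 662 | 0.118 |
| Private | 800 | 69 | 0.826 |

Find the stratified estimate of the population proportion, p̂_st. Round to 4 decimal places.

p̂_st ≈ 0.2529

N = 4200; stratum weights W_h = N_h/N.
p̂_st = Σ W_h p̂_h = (3400·0.118 + 800·0.826)/4200 = 0.25286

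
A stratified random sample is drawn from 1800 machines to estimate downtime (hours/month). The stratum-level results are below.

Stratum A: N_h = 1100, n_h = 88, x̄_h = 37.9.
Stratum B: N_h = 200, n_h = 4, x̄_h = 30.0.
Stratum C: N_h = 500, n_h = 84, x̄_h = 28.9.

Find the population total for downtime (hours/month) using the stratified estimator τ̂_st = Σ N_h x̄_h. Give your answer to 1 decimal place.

τ̂_st ≈ 62140.0

τ̂_st = Σ N_h x̄_h = 1100·37.9 + 200·30.0 + 500·28.9 = 62140.0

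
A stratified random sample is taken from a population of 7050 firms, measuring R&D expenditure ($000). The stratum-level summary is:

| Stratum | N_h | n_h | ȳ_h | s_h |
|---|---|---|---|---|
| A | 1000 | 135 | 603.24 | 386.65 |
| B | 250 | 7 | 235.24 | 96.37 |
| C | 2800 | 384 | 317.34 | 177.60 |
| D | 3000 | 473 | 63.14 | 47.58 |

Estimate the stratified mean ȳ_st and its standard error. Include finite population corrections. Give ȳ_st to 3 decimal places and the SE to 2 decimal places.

ȳ_st = Σ W_h ȳ_h = (1000·603.24 + 250·235.24 + 2800·317.34 + 3000·63.14)/7050 = 246.81163
V̂(ȳ_st) = Σ W_h² (1 − n_h/N_h) s_h²/n_h, with W_h = N_h/N and N = 7050:
  stratum A: (1000/7050)²·(1 − 135/1000)·386.65²/135 = 19.2726
  stratum B: (250/7050)²·(1 − 7/250)·96.37²/7 = 1.62164
  stratum C: (2800/7050)²·(1 − 384/2800)·177.60²/384 = 11.1797
  stratum D: (3000/7050)²·(1 − 473/3000)·47.58²/473 = 0.730022
V̂(ȳ_st) = 32.804
SE(ȳ_st) = √32.804 = 5.72748

ȳ_st ≈ 246.812, SE ≈ 5.73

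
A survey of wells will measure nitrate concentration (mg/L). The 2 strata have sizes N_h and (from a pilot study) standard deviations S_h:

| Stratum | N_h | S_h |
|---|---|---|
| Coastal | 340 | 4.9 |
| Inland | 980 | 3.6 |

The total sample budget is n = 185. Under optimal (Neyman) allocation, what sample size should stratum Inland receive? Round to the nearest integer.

126

Neyman allocation: n_h = n · N_h S_h / Σ N_i S_i, with n = 185.
  stratum Coastal: N_h·S_h = 340·4.9 = 1666.00
  stratum Inland: N_h·S_h = 980·3.6 = 3528.00
Σ N_h S_h = 5194.00
n for stratum Inland = 185·3528.00/5194.00 = 125.660 → 126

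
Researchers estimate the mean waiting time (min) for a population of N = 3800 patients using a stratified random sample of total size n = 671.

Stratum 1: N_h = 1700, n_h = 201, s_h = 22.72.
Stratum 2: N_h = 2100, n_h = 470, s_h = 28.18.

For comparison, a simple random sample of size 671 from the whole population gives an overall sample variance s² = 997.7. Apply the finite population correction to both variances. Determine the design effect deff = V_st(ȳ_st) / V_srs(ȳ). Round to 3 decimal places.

deff ≈ 0.697

V̂(ȳ_st) = Σ W_h² (1 − n_h/N_h) s_h²/n_h, with W_h = N_h/N and N = 3800:
  stratum 1: (1700/3800)²·(1 − 201/1700)·22.72²/201 = 0.453215
  stratum 2: (2100/3800)²·(1 − 470/2100)·28.18²/470 = 0.40052
V_st = 0.853734
V_srs = (1 − 671/3800)·997.7/671 = 1.22433
deff = V_st / V_srs = 0.853734/1.22433 = 0.6973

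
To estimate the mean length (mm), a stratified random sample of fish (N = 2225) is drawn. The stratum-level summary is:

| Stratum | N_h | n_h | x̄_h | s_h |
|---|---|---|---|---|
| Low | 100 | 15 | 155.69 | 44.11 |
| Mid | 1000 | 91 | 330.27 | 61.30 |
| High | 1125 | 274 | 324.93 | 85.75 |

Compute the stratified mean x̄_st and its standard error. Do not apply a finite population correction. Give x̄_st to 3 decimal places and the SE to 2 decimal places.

x̄_st = Σ W_h x̄_h = (100·155.69 + 1000·330.27 + 1125·324.93)/2225 = 319.72371
V̂(x̄_st) = Σ W_h² s_h²/n_h, with W_h = N_h/N and N = 2225:
  stratum Low: (100/2225)²·44.11²/15 = 0.262013
  stratum Mid: (1000/2225)²·61.30²/91 = 8.34103
  stratum High: (1125/2225)²·85.75²/274 = 6.86061
V̂(x̄_st) = 15.4636
SE(x̄_st) = √15.4636 = 3.93238

x̄_st ≈ 319.724, SE ≈ 3.93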